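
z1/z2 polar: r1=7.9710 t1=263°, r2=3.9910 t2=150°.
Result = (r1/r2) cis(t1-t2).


r = 7.9710 / 3.9910 = 1.9972
theta = 263° - 150° = 113° = 113° (mod 360)

1.9972 cis(113°)


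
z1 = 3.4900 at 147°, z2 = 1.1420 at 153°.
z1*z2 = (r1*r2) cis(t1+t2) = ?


r = 3.4900 * 1.1420 = 3.9856
theta = 147° + 153° = 300° = 300° (mod 360)

3.9856 cis(300°)


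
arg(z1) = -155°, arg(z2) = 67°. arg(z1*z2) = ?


arg(z1*z2) = -155° + 67° = -88°
Normalized to (-180°, 180°]: -88°

-88°


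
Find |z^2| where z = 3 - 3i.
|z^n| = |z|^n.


|z| = sqrt(9+9) = sqrt(18) = 4.2426
|z^2| = |z|^2 = (sqrt(18))^2 = 18

|z^2| = 18


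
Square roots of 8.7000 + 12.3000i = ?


|z| = sqrt(75.69+151.29) = 15.0659
sqrt((|z|+a)/2) = sqrt((15.0659+8.7)/2) = sqrt(11.8829) = 3.4472
sqrt((|z|-a)/2) = sqrt((15.0659-8.7)/2) = sqrt(3.1829) = 1.7841

±(3.4472 + 1.7841i) i.e. 3.4472 + 1.7841i and -3.4472 - 1.7841i


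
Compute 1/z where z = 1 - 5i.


|z|^2 = 1+25 = 26
1/z = (1 + 5i)/26

1/z = 0.0385 + 0.1923i


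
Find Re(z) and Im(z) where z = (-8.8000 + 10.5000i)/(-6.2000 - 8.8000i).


Multiply by conjugate: (-8.8000 + 10.5000i)(-6.2000 + 8.8000i) / ((-6.2)^2 + (-8.8)^2)
Numerator real = -8.8*(-6.2) + 10.5*(-8.8) = -37.84
Numerator imag = 10.5*(-6.2) - (-8.8)*(-8.8) = -142.54
Denominator = 115.88
Re(z) = -37.84/115.88 = -0.3265
Im(z) = -142.54/115.88 = -1.2301

Re(z) = -0.3265, Im(z) = -1.2301


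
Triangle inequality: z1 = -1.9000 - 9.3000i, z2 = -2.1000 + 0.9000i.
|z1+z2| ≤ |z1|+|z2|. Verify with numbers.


|z1| = sqrt((-1.9)^2 + (-9.3)^2) = sqrt(90.1) = 9.4921
|z2| = sqrt((-2.1)^2 + 0.9^2) = sqrt(5.22) = 2.2847
z1+z2 = -4.0000 - 8.4000i
|z1+z2| = sqrt(86.56) = 9.3038
|z1|+|z2| = 9.4921 + 2.2847 = 11.7768

|z1+z2| = 9.3038 ≤ |z1|+|z2| = 11.7768 (verified)


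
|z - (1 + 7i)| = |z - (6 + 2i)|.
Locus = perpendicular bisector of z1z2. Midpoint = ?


Equal distances means the locus is the perpendicular bisector of z1 and z2.
Midpoint = ((1+6)/2, (7+2)/2) = (3.5000, 4.5000)

Perpendicular bisector through (3.5000, 4.5000)


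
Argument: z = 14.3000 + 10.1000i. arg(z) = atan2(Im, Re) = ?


Re = 14.3, Im = 10.1
arg = atan2(10.1, 14.3) = 35.2333 degrees

arg(z) = 35.2333 degrees


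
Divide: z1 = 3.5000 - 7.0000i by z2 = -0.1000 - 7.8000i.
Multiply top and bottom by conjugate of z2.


Conjugate of z2 = -0.1000 + 7.8000i
Numerator: (3.5000 - 7.0000i)(-0.1000 + 7.8000i) = 54.2500 + 28.0000i
Denominator: (-0.1)^2 + (-7.8)^2 = 60.85
Result = (54.2500 + 28.0000i)/60.85

0.8915 + 0.4601i


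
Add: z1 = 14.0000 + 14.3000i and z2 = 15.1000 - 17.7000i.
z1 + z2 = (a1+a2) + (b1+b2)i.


Real: 14 + 15.1 = 29.1
Imag: 14.3 - 17.7 = -3.4

29.1000 - 3.4000i


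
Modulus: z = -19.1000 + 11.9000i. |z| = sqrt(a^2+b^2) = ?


|z| = sqrt((-19.1)^2 + 11.9^2) = sqrt(364.81 + 141.61) = sqrt(506.42) = 22.5038

|z| = 22.5038


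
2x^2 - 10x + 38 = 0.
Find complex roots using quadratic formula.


disc = (-10)^2 - 4*2*38 = 100 - 304 = -204
sqrt(|disc|) = sqrt(204) = 14.2829
Real part = 10/(2*2) = 2.5000
Imag part = 14.2829/(2*2) = 3.5707

2.5000 ± 3.5707i


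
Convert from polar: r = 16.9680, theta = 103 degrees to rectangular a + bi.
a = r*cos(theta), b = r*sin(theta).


a = 16.9680*cos(103°) = 16.9680*(-0.22495) = -3.8170
b = 16.9680*sin(103°) = 16.9680*0.97437 = 16.5331

-3.8170 + 16.5331i


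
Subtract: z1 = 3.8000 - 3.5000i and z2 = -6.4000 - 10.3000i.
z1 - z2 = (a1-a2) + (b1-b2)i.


Real: 3.8 + 6.4 = 10.2
Imag: -3.5 + 10.3 = 6.8

10.2000 + 6.8000i


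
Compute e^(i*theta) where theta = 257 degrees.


cos(257°) = -0.2250
sin(257°) = -0.9744

e^(i*257°) = -0.2250 - 0.9744i


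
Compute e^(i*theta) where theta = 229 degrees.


cos(229°) = -0.6561
sin(229°) = -0.7547

e^(i*229°) = -0.6561 - 0.7547i


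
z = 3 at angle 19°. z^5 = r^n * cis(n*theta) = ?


r^5 = 3^5 = 243
n*theta = 5*19° = 95° = 95° (mod 360)
a = 243*cos(95°) = -21.1788
b = 243*sin(95°) = 242.0753

243 cis(95°) = -21.1788 + 242.0753i


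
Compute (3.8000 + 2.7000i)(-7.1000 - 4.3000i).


Real = 3.8*(-7.1) - 2.7*(-4.3) = -26.98 - (-11.61) = -15.37
Imag = 3.8*(-4.3) - (7.1)*2.7 = -16.34 - (19.17) = -35.51

-15.3700 - 35.5100i


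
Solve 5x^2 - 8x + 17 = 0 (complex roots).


disc = (-8)^2 - 4*5*17 = 64 - 340 = -276
sqrt(|disc|) = sqrt(276) = 16.6132
Real part = 8/(2*5) = 0.8000
Imag part = 16.6132/(2*5) = 1.6613

0.8000 ± 1.6613i


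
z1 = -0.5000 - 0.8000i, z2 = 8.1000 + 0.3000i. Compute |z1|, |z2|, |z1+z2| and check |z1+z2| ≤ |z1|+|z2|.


|z1| = sqrt((-0.5)^2 + (-0.8)^2) = sqrt(0.89) = 0.9434
|z2| = sqrt(8.1^2 + 0.3^2) = sqrt(65.7) = 8.1056
z1+z2 = 7.6000 - 0.5000i
|z1+z2| = sqrt(58.01) = 7.6164
|z1|+|z2| = 0.9434 + 8.1056 = 9.0490

|z1+z2| = 7.6164 ≤ |z1|+|z2| = 9.0490 (verified)


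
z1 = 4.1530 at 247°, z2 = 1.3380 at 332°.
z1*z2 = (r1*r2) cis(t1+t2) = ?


r = 4.1530 * 1.3380 = 5.5567
theta = 247° + 332° = 579° = 219° (mod 360)

5.5567 cis(219°)


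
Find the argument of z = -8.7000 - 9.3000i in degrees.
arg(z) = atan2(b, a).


Re = -8.7, Im = -9.3
arg = atan2(-9.3, -8.7) = -133.0908 degrees

arg(z) = -133.0908 degrees


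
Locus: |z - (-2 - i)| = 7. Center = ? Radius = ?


|z - z0| = r is a circle with center z0 and radius r.
Center = (-2, -1), radius = 7

Circle with center (-2, -1) and radius 7


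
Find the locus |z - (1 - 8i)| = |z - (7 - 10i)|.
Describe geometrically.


Equal distances means the locus is the perpendicular bisector of z1 and z2.
Midpoint = ((1+7)/2, (-8+(-10))/2) = (4.0000, -9.0000)

Perpendicular bisector through (4.0000, -9.0000)


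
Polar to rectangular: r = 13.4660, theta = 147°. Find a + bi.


a = 13.4660*cos(147°) = 13.4660*(-0.83867) = -11.2935
b = 13.4660*sin(147°) = 13.4660*0.54464 = 7.3341

-11.2935 + 7.3341i


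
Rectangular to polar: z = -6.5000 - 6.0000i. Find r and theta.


r = sqrt(42.25+36) = sqrt(78.25) = 8.8459
theta = atan2(-6, -6.5) = -137.2906 degrees

r = 8.8459, theta = -137.2906 degrees


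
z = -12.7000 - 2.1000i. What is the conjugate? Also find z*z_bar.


z_bar = -12.7000 + 2.1000i
z*z_bar = (-12.7)^2 + (-2.1)^2 = 161.29 + 4.41 = 165.7

z_bar = -12.7000 + 2.1000i, z*z_bar = 165.7


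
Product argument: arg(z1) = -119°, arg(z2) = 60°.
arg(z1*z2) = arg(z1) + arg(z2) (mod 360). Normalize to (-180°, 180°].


arg(z1*z2) = -119° + 60° = -59°
Normalized to (-180°, 180°]: -59°

-59°


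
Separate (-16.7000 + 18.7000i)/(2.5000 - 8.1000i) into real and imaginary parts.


Multiply by conjugate: (-16.7000 + 18.7000i)(2.5000 + 8.1000i) / (2.5^2 + (-8.1)^2)
Numerator real = -16.7*2.5 + 18.7*(-8.1) = -193.22
Numerator imag = 18.7*2.5 - (-16.7)*(-8.1) = -88.52
Denominator = 71.86
Re(z) = -193.22/71.86 = -2.6888
Im(z) = -88.52/71.86 = -1.2318

Re(z) = -2.6888, Im(z) = -1.2318


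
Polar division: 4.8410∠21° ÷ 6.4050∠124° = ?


r = 4.8410 / 6.4050 = 0.7558
theta = 21° - 124° = -103° = 257° (mod 360)

0.7558 cis(257°)


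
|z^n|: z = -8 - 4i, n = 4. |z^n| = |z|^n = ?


|z| = sqrt(64+16) = sqrt(80) = 8.9443
|z^4| = |z|^4 = (sqrt(80))^4 = 80^2 = 6400

|z^4| = 6400


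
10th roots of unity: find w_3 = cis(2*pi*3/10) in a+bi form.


Angle = 360*3/10 = 108°
a = cos(108°) = -0.3090
b = sin(108°) = 0.9511

-0.3090 + 0.9511i


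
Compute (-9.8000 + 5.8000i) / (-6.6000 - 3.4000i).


Conjugate of z2 = -6.6000 + 3.4000i
Numerator: (-9.8000 + 5.8000i)(-6.6000 + 3.4000i) = 44.9600 - 71.6000i
Denominator: (-6.6)^2 + (-3.4)^2 = 55.12
Result = (44.9600 - 71.6000i)/55.12

0.8157 - 1.2990i


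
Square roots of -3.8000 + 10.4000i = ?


|z| = sqrt(14.44+108.16) = 11.0725
sqrt((|z|+a)/2) = sqrt((11.0725+(-3.8))/2) = sqrt(3.6362) = 1.9069
sqrt((|z|-a)/2) = sqrt((11.0725-(-3.8))/2) = sqrt(7.4362) = 2.7269

±(1.9069 + 2.7269i) i.e. 1.9069 + 2.7269i and -1.9069 - 2.7269i


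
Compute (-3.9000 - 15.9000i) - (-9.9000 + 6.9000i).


Real: -3.9 + 9.9 = 6
Imag: -15.9 - 6.9 = -22.8

6.0000 - 22.8000i


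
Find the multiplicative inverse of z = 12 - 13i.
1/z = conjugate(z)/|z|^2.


|z|^2 = 144+169 = 313
1/z = (12 + 13i)/313

1/z = 0.0383 + 0.0415i


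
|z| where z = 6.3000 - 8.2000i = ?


|z| = sqrt(6.3^2 + (-8.2)^2) = sqrt(39.69 + 67.24) = sqrt(106.93) = 10.3407

|z| = 10.3407


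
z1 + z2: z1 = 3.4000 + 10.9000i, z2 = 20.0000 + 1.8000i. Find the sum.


Real: 3.4 + 20 = 23.4
Imag: 10.9 + 1.8 = 12.7

23.4000 + 12.7000i


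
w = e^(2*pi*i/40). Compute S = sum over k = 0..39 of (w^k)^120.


The roots are w_k = w^k with w = e^(2*pi*i/40), and (w^k)^120 = (w^120)^k.
So S = 1 + u + u^2 + ... + u^(39) with u = w^120.
120 = 3*40 + 0, so 120 is a multiple of 40 and u = (w^40)^3 = 1.
Every one of the 40 terms equals 1: S = 40

S = 40


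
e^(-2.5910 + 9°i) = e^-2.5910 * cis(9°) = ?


e^-2.5910 = 0.0749
cos(9°) = 0.9877
sin(9°) = 0.1564
Real = 0.0749*0.9877 = 0.0740
Imag = 0.0749*0.1564 = 0.0117

0.0740 + 0.0117i


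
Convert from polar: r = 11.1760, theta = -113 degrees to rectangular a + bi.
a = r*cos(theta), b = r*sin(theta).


a = 11.1760*cos(-113°) = 11.1760*(-0.39073) = -4.3668
b = 11.1760*sin(-113°) = 11.1760*(-0.920505) = -10.2876

-4.3668 - 10.2876i


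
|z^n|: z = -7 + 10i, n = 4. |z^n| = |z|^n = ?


|z| = sqrt(49+100) = sqrt(149) = 12.2066
|z^4| = |z|^4 = (sqrt(149))^4 = 149^2 = 22201

|z^4| = 22201


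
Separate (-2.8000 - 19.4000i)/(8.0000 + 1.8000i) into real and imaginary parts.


Multiply by conjugate: (-2.8000 - 19.4000i)(8.0000 - 1.8000i) / (8^2 + 1.8^2)
Numerator real = -2.8*8 - (19.4)*1.8 = -57.32
Numerator imag = -19.4*8 - (-2.8)*1.8 = -150.16
Denominator = 67.24
Re(z) = -57.32/67.24 = -0.8525
Im(z) = -150.16/67.24 = -2.2332

Re(z) = -0.8525, Im(z) = -2.2332


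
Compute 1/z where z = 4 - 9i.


|z|^2 = 16+81 = 97
1/z = (4 + 9i)/97

1/z = 0.0412 + 0.0928i


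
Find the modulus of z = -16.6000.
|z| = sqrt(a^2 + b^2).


|z| = sqrt((-16.6)^2 + 0^2) = sqrt(275.56 + 0) = sqrt(275.56) = 16.6000

|z| = 16.6000


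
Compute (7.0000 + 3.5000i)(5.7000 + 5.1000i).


Real = 7*5.7 - 3.5*5.1 = 39.9 - 17.85 = 22.05
Imag = 7*5.1 + 5.7*3.5 = 35.7 + 19.95 = 55.65

22.0500 + 55.6500i


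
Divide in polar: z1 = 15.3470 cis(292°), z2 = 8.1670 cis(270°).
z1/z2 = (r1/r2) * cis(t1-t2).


r = 15.3470 / 8.1670 = 1.8791
theta = 292° - 270° = 22° = 22° (mod 360)

1.8791 cis(22°)


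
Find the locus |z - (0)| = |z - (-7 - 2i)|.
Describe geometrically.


Equal distances means the locus is the perpendicular bisector of z1 and z2.
Midpoint = ((0+(-7))/2, (0+(-2))/2) = (-3.5000, -1.0000)

Perpendicular bisector through (-3.5000, -1.0000)


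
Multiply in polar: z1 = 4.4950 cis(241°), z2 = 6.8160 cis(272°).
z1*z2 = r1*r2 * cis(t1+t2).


r = 4.4950 * 6.8160 = 30.6379
theta = 241° + 272° = 513° = 153° (mod 360)

30.6379 cis(153°)


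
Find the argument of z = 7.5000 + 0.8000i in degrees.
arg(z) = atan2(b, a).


Re = 7.5, Im = 0.8
arg = atan2(0.8, 7.5) = 6.0885 degrees

arg(z) = 6.0885 degrees


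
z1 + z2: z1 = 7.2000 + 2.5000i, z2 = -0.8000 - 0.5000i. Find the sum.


Real: 7.2 - 0.8 = 6.4
Imag: 2.5 - 0.5 = 2

6.4000 + 2.0000i


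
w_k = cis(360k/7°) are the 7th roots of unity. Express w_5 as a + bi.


Angle = 360*5/7 = 257.1429°
a = cos(257.1429°) = -0.2225
b = sin(257.1429°) = -0.9749

-0.2225 - 0.9749i


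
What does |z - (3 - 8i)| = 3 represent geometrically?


|z - z0| = r is a circle with center z0 and radius r.
Center = (3, -8), radius = 3

Circle with center (3, -8) and radius 3


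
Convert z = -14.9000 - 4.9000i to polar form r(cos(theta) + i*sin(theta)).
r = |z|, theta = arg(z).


r = sqrt(222.01+24.01) = sqrt(246.02) = 15.6850
theta = atan2(-4.9, -14.9) = -161.7961 degrees

r = 15.6850, theta = -161.7961 degrees


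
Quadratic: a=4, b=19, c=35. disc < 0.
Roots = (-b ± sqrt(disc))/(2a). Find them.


disc = 19^2 - 4*4*35 = 361 - 560 = -199
sqrt(|disc|) = sqrt(199) = 14.1067
Real part = -19/(2*4) = -2.3750
Imag part = 14.1067/(2*4) = 1.7633

-2.3750 ± 1.7633i


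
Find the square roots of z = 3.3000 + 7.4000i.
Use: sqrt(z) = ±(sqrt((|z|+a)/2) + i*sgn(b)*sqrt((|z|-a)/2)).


|z| = sqrt(10.89+54.76) = 8.1025
sqrt((|z|+a)/2) = sqrt((8.1025+3.3)/2) = sqrt(5.7012) = 2.3877
sqrt((|z|-a)/2) = sqrt((8.1025-3.3)/2) = sqrt(2.4012) = 1.5496

±(2.3877 + 1.5496i) i.e. 2.3877 + 1.5496i and -2.3877 - 1.5496i


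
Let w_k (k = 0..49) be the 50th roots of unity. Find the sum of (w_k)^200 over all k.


The roots are w_k = w^k with w = e^(2*pi*i/50), and (w^k)^200 = (w^200)^k.
So S = 1 + u + u^2 + ... + u^(49) with u = w^200.
200 = 4*50 + 0, so 200 is a multiple of 50 and u = (w^50)^4 = 1.
Every one of the 50 terms equals 1: S = 50

S = 50


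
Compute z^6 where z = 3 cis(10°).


r^6 = 3^6 = 729
n*theta = 6*10° = 60° = 60° (mod 360)
a = 729*cos(60°) = 364.5000
b = 729*sin(60°) = 631.3325

729 cis(60°) = 364.5000 + 631.3325i


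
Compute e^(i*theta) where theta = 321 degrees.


cos(321°) = 0.7771
sin(321°) = -0.6293

e^(i*321°) = 0.7771 - 0.6293i


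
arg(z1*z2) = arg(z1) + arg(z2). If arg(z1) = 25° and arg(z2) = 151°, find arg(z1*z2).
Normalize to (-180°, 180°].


arg(z1*z2) = 25° + 151° = 176°
Normalized to (-180°, 180°]: 176°

176°


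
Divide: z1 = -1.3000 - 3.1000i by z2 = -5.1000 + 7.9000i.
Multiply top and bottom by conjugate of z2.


Conjugate of z2 = -5.1000 - 7.9000i
Numerator: (-1.3000 - 3.1000i)(-5.1000 - 7.9000i) = -17.8600 + 26.0800i
Denominator: (-5.1)^2 + 7.9^2 = 88.42
Result = (-17.8600 + 26.0800i)/88.42

-0.2020 + 0.2950i


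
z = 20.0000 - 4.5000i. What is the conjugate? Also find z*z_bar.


z_bar = 20.0000 + 4.5000i
z*z_bar = 20^2 + (-4.5)^2 = 400 + 20.25 = 420.25

z_bar = 20.0000 + 4.5000i, z*z_bar = 420.25


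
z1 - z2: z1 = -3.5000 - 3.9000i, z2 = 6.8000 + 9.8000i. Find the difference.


Real: -3.5 - 6.8 = -10.3
Imag: -3.9 - 9.8 = -13.7

-10.3000 - 13.7000i


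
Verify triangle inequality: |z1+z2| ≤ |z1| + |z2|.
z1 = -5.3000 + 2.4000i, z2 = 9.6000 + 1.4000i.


|z1| = sqrt((-5.3)^2 + 2.4^2) = sqrt(33.85) = 5.8181
|z2| = sqrt(9.6^2 + 1.4^2) = sqrt(94.12) = 9.7015
z1+z2 = 4.3000 + 3.8000i
|z1+z2| = sqrt(32.93) = 5.7385
|z1|+|z2| = 5.8181 + 9.7015 = 15.5196

|z1+z2| = 5.7385 ≤ |z1|+|z2| = 15.5196 (verified)


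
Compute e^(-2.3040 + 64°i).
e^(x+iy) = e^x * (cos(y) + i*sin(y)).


e^-2.3040 = 0.0999
cos(64°) = 0.4384
sin(64°) = 0.8988
Real = 0.0999*0.4384 = 0.0438
Imag = 0.0999*0.8988 = 0.0898

0.0438 + 0.0898i


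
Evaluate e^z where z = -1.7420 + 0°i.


e^-1.7420 = 0.1752
cos(0°) = 1
sin(0°) = 0
Real = 0.1752*1 = 0.1752
Imag = 0.1752*0 = 0

0.1752 + 0i


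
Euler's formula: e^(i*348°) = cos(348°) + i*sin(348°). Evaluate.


cos(348°) = 0.9781
sin(348°) = -0.2079

e^(i*348°) = 0.9781 - 0.2079i


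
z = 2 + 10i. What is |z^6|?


|z| = sqrt(4+100) = sqrt(104) = 10.1980
|z^6| = |z|^6 = (sqrt(104))^6 = 104^3 = 1124864

|z^6| = 1124864


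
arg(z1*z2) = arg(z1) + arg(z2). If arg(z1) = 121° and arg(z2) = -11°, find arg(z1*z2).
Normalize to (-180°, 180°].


arg(z1*z2) = 121° - 11° = 110°
Normalized to (-180°, 180°]: 110°

110°


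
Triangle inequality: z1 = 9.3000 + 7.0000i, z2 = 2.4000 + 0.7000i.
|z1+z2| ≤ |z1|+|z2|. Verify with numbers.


|z1| = sqrt(9.3^2 + 7^2) = sqrt(135.49) = 11.6400
|z2| = sqrt(2.4^2 + 0.7^2) = sqrt(6.25) = 2.5000
z1+z2 = 11.7000 + 7.7000i
|z1+z2| = sqrt(196.18) = 14.0064
|z1|+|z2| = 11.6400 + 2.5000 = 14.1400

|z1+z2| = 14.0064 ≤ |z1|+|z2| = 14.1400 (verified)


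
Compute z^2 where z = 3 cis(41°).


r^2 = 3^2 = 9
n*theta = 2*41° = 82° = 82° (mod 360)
a = 9*cos(82°) = 1.2526
b = 9*sin(82°) = 8.9124

9 cis(82°) = 1.2526 + 8.9124i


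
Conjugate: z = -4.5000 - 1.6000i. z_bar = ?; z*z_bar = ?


z_bar = -4.5000 + 1.6000i
z*z_bar = (-4.5)^2 + (-1.6)^2 = 20.25 + 2.56 = 22.81

z_bar = -4.5000 + 1.6000i, z*z_bar = 22.81


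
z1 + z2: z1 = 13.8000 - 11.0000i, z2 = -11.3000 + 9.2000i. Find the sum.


Real: 13.8 - 11.3 = 2.5
Imag: -11 + 9.2 = -1.8

2.5000 - 1.8000i


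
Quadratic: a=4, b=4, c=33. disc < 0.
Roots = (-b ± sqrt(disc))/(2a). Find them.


disc = 4^2 - 4*4*33 = 16 - 528 = -512
sqrt(|disc|) = sqrt(512) = 22.6274
Real part = -4/(2*4) = -0.5000
Imag part = 22.6274/(2*4) = 2.8284

-0.5000 ± 2.8284i


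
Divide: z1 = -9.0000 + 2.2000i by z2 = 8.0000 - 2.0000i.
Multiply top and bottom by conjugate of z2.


Conjugate of z2 = 8.0000 + 2.0000i
Numerator: (-9.0000 + 2.2000i)(8.0000 + 2.0000i) = -76.4000 - 0.4000i
Denominator: 8^2 + (-2)^2 = 68
Result = (-76.4000 - 0.4000i)/68

-1.1235 - 0.0059i


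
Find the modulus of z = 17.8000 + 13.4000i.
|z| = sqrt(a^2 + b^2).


|z| = sqrt(17.8^2 + 13.4^2) = sqrt(316.84 + 179.56) = sqrt(496.4) = 22.2800

|z| = 22.2800


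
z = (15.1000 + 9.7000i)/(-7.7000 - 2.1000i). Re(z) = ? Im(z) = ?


Multiply by conjugate: (15.1000 + 9.7000i)(-7.7000 + 2.1000i) / ((-7.7)^2 + (-2.1)^2)
Numerator real = 15.1*(-7.7) + 9.7*(-2.1) = -136.64
Numerator imag = 9.7*(-7.7) - 15.1*(-2.1) = -42.98
Denominator = 63.7
Re(z) = -136.64/63.7 = -2.1451
Im(z) = -42.98/63.7 = -0.6747

Re(z) = -2.1451, Im(z) = -0.6747


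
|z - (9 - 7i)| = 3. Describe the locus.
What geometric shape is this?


|z - z0| = r is a circle with center z0 and radius r.
Center = (9, -7), radius = 3

Circle with center (9, -7) and radius 3


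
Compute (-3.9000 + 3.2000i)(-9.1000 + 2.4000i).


Real = -3.9*(-9.1) - 3.2*2.4 = 35.49 - 7.68 = 27.81
Imag = -3.9*2.4 - (9.1)*3.2 = -9.36 - (29.12) = -38.48

27.8100 - 38.4800i


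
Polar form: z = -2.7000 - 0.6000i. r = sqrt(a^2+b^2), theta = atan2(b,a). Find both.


r = sqrt(7.29+0.36) = sqrt(7.65) = 2.7659
theta = atan2(-0.6, -2.7) = -167.4712 degrees

r = 2.7659, theta = -167.4712 degrees


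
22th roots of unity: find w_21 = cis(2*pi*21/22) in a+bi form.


Angle = 360*21/22 = 343.6364°
a = cos(343.6364°) = 0.9595
b = sin(343.6364°) = -0.2817

0.9595 - 0.2817i


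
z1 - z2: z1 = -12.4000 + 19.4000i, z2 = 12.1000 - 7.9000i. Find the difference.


Real: -12.4 - 12.1 = -24.5
Imag: 19.4 + 7.9 = 27.3

-24.5000 + 27.3000i


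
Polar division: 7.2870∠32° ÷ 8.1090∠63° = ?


r = 7.2870 / 8.1090 = 0.8986
theta = 32° - 63° = -31° = 329° (mod 360)

0.8986 cis(329°)


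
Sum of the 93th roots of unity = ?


The sum of all 93th roots of unity is 0.
Geometric series: (1 - w^93)/(1 - w) = (1-1)/(1-w) = 0 since w^93 = 1, w ≠ 1.
Alternatively: coefficient of z^92 in z^93 - 1 is 0.

0


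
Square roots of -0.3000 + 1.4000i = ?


|z| = sqrt(0.09+1.96) = 1.4318
sqrt((|z|+a)/2) = sqrt((1.4318+(-0.3))/2) = sqrt(0.5659) = 0.7523
sqrt((|z|-a)/2) = sqrt((1.4318-(-0.3))/2) = sqrt(0.8659) = 0.9305

±(0.7523 + 0.9305i) i.e. 0.7523 + 0.9305i and -0.7523 - 0.9305i


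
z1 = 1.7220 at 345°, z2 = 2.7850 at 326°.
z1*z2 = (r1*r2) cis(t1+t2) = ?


r = 1.7220 * 2.7850 = 4.7958
theta = 345° + 326° = 671° = 311° (mod 360)

4.7958 cis(311°)


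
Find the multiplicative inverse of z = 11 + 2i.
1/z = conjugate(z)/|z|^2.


|z|^2 = 121+4 = 125
1/z = (11 - 2i)/125

1/z = 0.0880 - 0.0160i


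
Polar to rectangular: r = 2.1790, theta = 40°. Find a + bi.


a = 2.1790*cos(40°) = 2.1790*0.76604 = 1.6692
b = 2.1790*sin(40°) = 2.1790*0.64279 = 1.4006

1.6692 + 1.4006i


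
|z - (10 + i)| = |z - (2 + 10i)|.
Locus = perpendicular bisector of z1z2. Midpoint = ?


Equal distances means the locus is the perpendicular bisector of z1 and z2.
Midpoint = ((10+2)/2, (1+10)/2) = (6.0000, 5.5000)

Perpendicular bisector through (6.0000, 5.5000)


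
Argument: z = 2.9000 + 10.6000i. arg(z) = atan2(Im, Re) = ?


Re = 2.9, Im = 10.6
arg = atan2(10.6, 2.9) = 74.6992 degrees

arg(z) = 74.6992 degrees


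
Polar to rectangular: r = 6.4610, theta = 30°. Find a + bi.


a = 6.4610*cos(30°) = 6.4610*0.86603 = 5.5954
b = 6.4610*sin(30°) = 6.4610*0.5 = 3.2305

5.5954 + 3.2305i


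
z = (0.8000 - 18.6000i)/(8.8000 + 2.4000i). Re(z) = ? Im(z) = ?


Multiply by conjugate: (0.8000 - 18.6000i)(8.8000 - 2.4000i) / (8.8^2 + 2.4^2)
Numerator real = 0.8*8.8 - (18.6)*2.4 = -37.6
Numerator imag = -18.6*8.8 - 0.8*2.4 = -165.6
Denominator = 83.2
Re(z) = -37.6/83.2 = -0.4519
Im(z) = -165.6/83.2 = -1.9904

Re(z) = -0.4519, Im(z) = -1.9904


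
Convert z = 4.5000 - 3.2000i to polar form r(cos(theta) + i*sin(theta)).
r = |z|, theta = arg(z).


r = sqrt(20.25+10.24) = sqrt(30.49) = 5.5218
theta = atan2(-3.2, 4.5) = -35.4171 degrees

r = 5.5218, theta = -35.4171 degrees


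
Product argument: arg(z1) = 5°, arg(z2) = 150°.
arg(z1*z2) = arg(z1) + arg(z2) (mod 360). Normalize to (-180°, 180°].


arg(z1*z2) = 5° + 150° = 155°
Normalized to (-180°, 180°]: 155°

155°


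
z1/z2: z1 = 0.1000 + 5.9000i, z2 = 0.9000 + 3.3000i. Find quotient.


Conjugate of z2 = 0.9000 - 3.3000i
Numerator: (0.1000 + 5.9000i)(0.9000 - 3.3000i) = 19.5600 + 4.9800i
Denominator: 0.9^2 + 3.3^2 = 11.7
Result = (19.5600 + 4.9800i)/11.7

1.6718 + 0.4256i


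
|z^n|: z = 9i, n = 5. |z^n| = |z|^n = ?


|z| = sqrt(0+81) = sqrt(81) = 9
|z^5| = |z|^5 = 9^5 = 59049

|z^5| = 59049


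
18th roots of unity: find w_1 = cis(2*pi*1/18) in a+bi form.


Angle = 360*1/18 = 20°
a = cos(20°) = 0.9397
b = sin(20°) = 0.3420

0.9397 + 0.3420i


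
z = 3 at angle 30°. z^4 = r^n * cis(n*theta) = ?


r^4 = 3^4 = 81
n*theta = 4*30° = 120° = 120° (mod 360)
a = 81*cos(120°) = -40.5000
b = 81*sin(120°) = 70.1481

81 cis(120°) = -40.5000 + 70.1481i


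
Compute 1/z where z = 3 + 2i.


|z|^2 = 9+4 = 13
1/z = (3 - 2i)/13

1/z = 0.2308 - 0.1538i


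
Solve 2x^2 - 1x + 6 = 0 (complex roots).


disc = (-1)^2 - 4*2*6 = 1 - 48 = -47
sqrt(|disc|) = sqrt(47) = 6.8557
Real part = 1/(2*2) = 0.2500
Imag part = 6.8557/(2*2) = 1.7139

0.2500 ± 1.7139i


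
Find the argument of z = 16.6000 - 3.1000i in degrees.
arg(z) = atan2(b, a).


Re = 16.6, Im = -3.1
arg = atan2(-3.1, 16.6) = -10.5780 degrees

arg(z) = -10.5780 degrees


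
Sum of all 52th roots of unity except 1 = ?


With w = e^(2*pi*i/52), all 52 of the 52th roots of unity w^0 = 1, w, ..., w^(51) sum to 0: 1 + w + ... + w^(51) = (1 - w^52)/(1 - w) = 0 since w^52 = 1, w ≠ 1.
Removing the root 1: w + w^2 + ... + w^(51) = 0 - 1 = -1

Sum = -1


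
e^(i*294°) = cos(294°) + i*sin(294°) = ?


cos(294°) = 0.4067
sin(294°) = -0.9135

e^(i*294°) = 0.4067 - 0.9135i


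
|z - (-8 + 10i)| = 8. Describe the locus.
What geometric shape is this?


|z - z0| = r is a circle with center z0 and radius r.
Center = (-8, 10), radius = 8

Circle with center (-8, 10) and radius 8


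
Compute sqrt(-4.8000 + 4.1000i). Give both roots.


|z| = sqrt(23.04+16.81) = 6.3127
sqrt((|z|+a)/2) = sqrt((6.3127+(-4.8))/2) = sqrt(0.7563) = 0.8697
sqrt((|z|-a)/2) = sqrt((6.3127-(-4.8))/2) = sqrt(5.5563) = 2.3572

±(0.8697 + 2.3572i) i.e. 0.8697 + 2.3572i and -0.8697 - 2.3572i


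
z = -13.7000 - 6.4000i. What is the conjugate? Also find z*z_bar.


z_bar = -13.7000 + 6.4000i
z*z_bar = (-13.7)^2 + (-6.4)^2 = 187.69 + 40.96 = 228.65

z_bar = -13.7000 + 6.4000i, z*z_bar = 228.65


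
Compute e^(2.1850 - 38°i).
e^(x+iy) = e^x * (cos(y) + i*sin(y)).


e^2.1850 = 8.8906
cos(-38°) = 0.78801
sin(-38°) = -0.61566
Real = 8.8906*0.78801 = 7.0059
Imag = 8.8906*(-0.61566) = -5.4736

7.0059 - 5.4736i


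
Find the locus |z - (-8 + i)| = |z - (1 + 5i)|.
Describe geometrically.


Equal distances means the locus is the perpendicular bisector of z1 and z2.
Midpoint = ((-8+1)/2, (1+5)/2) = (-3.5000, 3.0000)

Perpendicular bisector through (-3.5000, 3.0000)


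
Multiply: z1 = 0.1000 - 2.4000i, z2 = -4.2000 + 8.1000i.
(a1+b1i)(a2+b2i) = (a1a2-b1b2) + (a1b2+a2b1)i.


Real = 0.1*(-4.2) - (-2.4)*8.1 = -0.42 - (-19.44) = 19.02
Imag = 0.1*8.1 - (4.2)*(-2.4) = 0.81 + 10.08 = 10.89

19.0200 + 10.8900i


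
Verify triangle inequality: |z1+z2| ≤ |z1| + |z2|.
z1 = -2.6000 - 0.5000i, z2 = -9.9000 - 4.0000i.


|z1| = sqrt((-2.6)^2 + (-0.5)^2) = sqrt(7.01) = 2.6476
|z2| = sqrt((-9.9)^2 + (-4)^2) = sqrt(114.01) = 10.6775
z1+z2 = -12.5000 - 4.5000i
|z1+z2| = sqrt(176.5) = 13.2853
|z1|+|z2| = 2.6476 + 10.6775 = 13.3251

|z1+z2| = 13.2853 ≤ |z1|+|z2| = 13.3251 (verified)


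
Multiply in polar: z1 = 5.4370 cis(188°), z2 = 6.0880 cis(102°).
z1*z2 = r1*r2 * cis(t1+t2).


r = 5.4370 * 6.0880 = 33.1005
theta = 188° + 102° = 290° = 290° (mod 360)

33.1005 cis(290°)


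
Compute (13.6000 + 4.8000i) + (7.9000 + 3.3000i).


Real: 13.6 + 7.9 = 21.5
Imag: 4.8 + 3.3 = 8.1

21.5000 + 8.1000i


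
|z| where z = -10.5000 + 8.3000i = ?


|z| = sqrt((-10.5)^2 + 8.3^2) = sqrt(110.25 + 68.89) = sqrt(179.14) = 13.3843

|z| = 13.3843


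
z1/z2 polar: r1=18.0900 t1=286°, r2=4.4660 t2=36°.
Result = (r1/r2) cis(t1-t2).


r = 18.0900 / 4.4660 = 4.0506
theta = 286° - 36° = 250° = 250° (mod 360)

4.0506 cis(250°)


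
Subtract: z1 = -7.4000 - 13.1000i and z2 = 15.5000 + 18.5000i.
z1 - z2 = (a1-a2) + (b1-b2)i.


Real: -7.4 - 15.5 = -22.9
Imag: -13.1 - 18.5 = -31.6

-22.9000 - 31.6000i


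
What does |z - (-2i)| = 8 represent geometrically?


|z - z0| = r is a circle with center z0 and radius r.
Center = (0, -2), radius = 8

Circle with center (0, -2) and radius 8


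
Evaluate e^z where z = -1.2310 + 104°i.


e^-1.2310 = 0.2920
cos(104°) = -0.2419
sin(104°) = 0.9703
Real = 0.2920*(-0.2419) = -0.0706
Imag = 0.2920*0.9703 = 0.2833

-0.0706 + 0.2833i


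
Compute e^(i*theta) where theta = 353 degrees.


cos(353°) = 0.9925
sin(353°) = -0.1219

e^(i*353°) = 0.9925 - 0.1219i


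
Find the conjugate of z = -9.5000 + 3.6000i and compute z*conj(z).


z_bar = -9.5000 - 3.6000i
z*z_bar = (-9.5)^2 + 3.6^2 = 90.25 + 12.96 = 103.21

z_bar = -9.5000 - 3.6000i, z*z_bar = 103.21


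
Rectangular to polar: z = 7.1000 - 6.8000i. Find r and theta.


r = sqrt(50.41+46.24) = sqrt(96.65) = 9.8311
theta = atan2(-6.8, 7.1) = -43.7636 degrees

r = 9.8311, theta = -43.7636 degrees


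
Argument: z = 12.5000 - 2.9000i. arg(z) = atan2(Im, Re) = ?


Re = 12.5, Im = -2.9
arg = atan2(-2.9, 12.5) = -13.0616 degrees

arg(z) = -13.0616 degrees


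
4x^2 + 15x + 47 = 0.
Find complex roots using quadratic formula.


disc = 15^2 - 4*4*47 = 225 - 752 = -527
sqrt(|disc|) = sqrt(527) = 22.9565
Real part = -15/(2*4) = -1.8750
Imag part = 22.9565/(2*4) = 2.8696

-1.8750 ± 2.8696i


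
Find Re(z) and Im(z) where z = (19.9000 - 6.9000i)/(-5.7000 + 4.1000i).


Multiply by conjugate: (19.9000 - 6.9000i)(-5.7000 - 4.1000i) / ((-5.7)^2 + 4.1^2)
Numerator real = 19.9*(-5.7) - (6.9)*4.1 = -141.72
Numerator imag = -6.9*(-5.7) - 19.9*4.1 = -42.26
Denominator = 49.3
Re(z) = -141.72/49.3 = -2.8746
Im(z) = -42.26/49.3 = -0.8572

Re(z) = -2.8746, Im(z) = -0.8572


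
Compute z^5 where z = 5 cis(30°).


r^5 = 5^5 = 3125
n*theta = 5*30° = 150° = 150° (mod 360)
a = 3125*cos(150°) = -2706.3294
b = 3125*sin(150°) = 1562.5000

3125 cis(150°) = -2706.3294 + 1562.5000i


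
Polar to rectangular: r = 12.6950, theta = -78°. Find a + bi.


a = 12.6950*cos(-78°) = 12.6950*0.20791 = 2.6394
b = 12.6950*sin(-78°) = 12.6950*(-0.97815) = -12.4176

2.6394 - 12.4176i


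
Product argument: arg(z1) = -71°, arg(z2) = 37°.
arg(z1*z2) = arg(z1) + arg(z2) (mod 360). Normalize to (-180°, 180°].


arg(z1*z2) = -71° + 37° = -34°
Normalized to (-180°, 180°]: -34°

-34°


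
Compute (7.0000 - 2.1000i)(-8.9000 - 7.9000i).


Real = 7*(-8.9) - (-2.1)*(-7.9) = -62.3 - 16.59 = -78.89
Imag = 7*(-7.9) - (8.9)*(-2.1) = -55.3 + 18.69 = -36.61

-78.8900 - 36.6100i


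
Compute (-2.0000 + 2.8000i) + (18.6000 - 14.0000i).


Real: -2 + 18.6 = 16.6
Imag: 2.8 - 14 = -11.2

16.6000 - 11.2000i


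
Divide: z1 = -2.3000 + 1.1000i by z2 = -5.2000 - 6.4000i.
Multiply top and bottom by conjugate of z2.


Conjugate of z2 = -5.2000 + 6.4000i
Numerator: (-2.3000 + 1.1000i)(-5.2000 + 6.4000i) = 4.9200 - 20.4400i
Denominator: (-5.2)^2 + (-6.4)^2 = 68
Result = (4.9200 - 20.4400i)/68

0.0724 - 0.3006i


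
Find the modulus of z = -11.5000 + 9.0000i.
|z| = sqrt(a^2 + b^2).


|z| = sqrt((-11.5)^2 + 9^2) = sqrt(132.25 + 81) = sqrt(213.25) = 14.6031

|z| = 14.6031


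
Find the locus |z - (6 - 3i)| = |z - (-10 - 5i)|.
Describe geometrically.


Equal distances means the locus is the perpendicular bisector of z1 and z2.
Midpoint = ((6+(-10))/2, (-3+(-5))/2) = (-2.0000, -4.0000)

Perpendicular bisector through (-2.0000, -4.0000)


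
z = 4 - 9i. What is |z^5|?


|z| = sqrt(16+81) = sqrt(97) = 9.8489
|z^5| = |z|^5 = (sqrt(97))^5 = 97^2 * sqrt(97) = 9409*sqrt(97)

|z^5| = 9409*sqrt(97) ≈ 92667.9031


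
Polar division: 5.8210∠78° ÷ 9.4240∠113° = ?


r = 5.8210 / 9.4240 = 0.6177
theta = 78° - 113° = -35° = 325° (mod 360)

0.6177 cis(325°)


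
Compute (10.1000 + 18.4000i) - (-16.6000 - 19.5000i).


Real: 10.1 + 16.6 = 26.7
Imag: 18.4 + 19.5 = 37.9

26.7000 + 37.9000i


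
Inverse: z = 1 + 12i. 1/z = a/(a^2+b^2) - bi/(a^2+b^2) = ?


|z|^2 = 1+144 = 145
1/z = (1 - 12i)/145

1/z = 0.0069 - 0.0828i


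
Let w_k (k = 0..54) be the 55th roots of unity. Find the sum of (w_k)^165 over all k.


The roots are w_k = w^k with w = e^(2*pi*i/55), and (w^k)^165 = (w^165)^k.
So S = 1 + u + u^2 + ... + u^(54) with u = w^165.
165 = 3*55 + 0, so 165 is a multiple of 55 and u = (w^55)^3 = 1.
Every one of the 55 terms equals 1: S = 55

S = 55


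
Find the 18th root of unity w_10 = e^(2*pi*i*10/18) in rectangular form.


Angle = 360*10/18 = 200°
a = cos(200°) = -0.9397
b = sin(200°) = -0.3420

-0.9397 - 0.3420i


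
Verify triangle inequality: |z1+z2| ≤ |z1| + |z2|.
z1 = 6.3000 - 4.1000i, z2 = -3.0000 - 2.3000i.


|z1| = sqrt(6.3^2 + (-4.1)^2) = sqrt(56.5) = 7.5166
|z2| = sqrt((-3)^2 + (-2.3)^2) = sqrt(14.29) = 3.7802
z1+z2 = 3.3000 - 6.4000i
|z1+z2| = sqrt(51.85) = 7.2007
|z1|+|z2| = 7.5166 + 3.7802 = 11.2968

|z1+z2| = 7.2007 ≤ |z1|+|z2| = 11.2968 (verified)


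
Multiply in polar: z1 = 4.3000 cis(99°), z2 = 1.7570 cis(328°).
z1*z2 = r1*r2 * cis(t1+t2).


r = 4.3000 * 1.7570 = 7.5551
theta = 99° + 328° = 427° = 67° (mod 360)

7.5551 cis(67°)


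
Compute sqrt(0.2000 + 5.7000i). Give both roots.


|z| = sqrt(0.04+32.49) = 5.7035
sqrt((|z|+a)/2) = sqrt((5.7035+0.2)/2) = sqrt(2.9518) = 1.7181
sqrt((|z|-a)/2) = sqrt((5.7035-0.2)/2) = sqrt(2.7518) = 1.6588

±(1.7181 + 1.6588i) i.e. 1.7181 + 1.6588i and -1.7181 - 1.6588i


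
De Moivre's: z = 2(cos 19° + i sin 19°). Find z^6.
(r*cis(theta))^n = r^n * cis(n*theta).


r^6 = 2^6 = 64
n*theta = 6*19° = 114° = 114° (mod 360)
a = 64*cos(114°) = -26.0311
b = 64*sin(114°) = 58.4669

64 cis(114°) = -26.0311 + 58.4669i


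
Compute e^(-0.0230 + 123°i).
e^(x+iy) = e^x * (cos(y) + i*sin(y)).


e^-0.0230 = 0.9773
cos(123°) = -0.54464
sin(123°) = 0.83867
Real = 0.9773*(-0.54464) = -0.5323
Imag = 0.9773*0.83867 = 0.8196

-0.5323 + 0.8196i


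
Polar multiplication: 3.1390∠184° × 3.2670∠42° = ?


r = 3.1390 * 3.2670 = 10.2551
theta = 184° + 42° = 226° = 226° (mod 360)

10.2551 cis(226°)


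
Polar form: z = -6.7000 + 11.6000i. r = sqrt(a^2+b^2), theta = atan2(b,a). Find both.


r = sqrt(44.89+134.56) = sqrt(179.45) = 13.3959
theta = atan2(11.6, -6.7) = 120.0101 degrees

r = 13.3959, theta = 120.0101 degrees


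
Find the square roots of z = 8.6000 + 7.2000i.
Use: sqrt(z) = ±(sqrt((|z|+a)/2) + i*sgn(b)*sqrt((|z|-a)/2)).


|z| = sqrt(73.96+51.84) = 11.2161
sqrt((|z|+a)/2) = sqrt((11.2161+8.6)/2) = sqrt(9.9080) = 3.1477
sqrt((|z|-a)/2) = sqrt((11.2161-8.6)/2) = sqrt(1.3080) = 1.1437

±(3.1477 + 1.1437i) i.e. 3.1477 + 1.1437i and -3.1477 - 1.1437i


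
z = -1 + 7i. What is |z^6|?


|z| = sqrt(1+49) = sqrt(50) = 7.0711
|z^6| = |z|^6 = (sqrt(50))^6 = 50^3 = 125000

|z^6| = 125000


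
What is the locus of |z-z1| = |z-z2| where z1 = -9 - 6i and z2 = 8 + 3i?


Equal distances means the locus is the perpendicular bisector of z1 and z2.
Midpoint = ((-9+8)/2, (-6+3)/2) = (-0.5000, -1.5000)

Perpendicular bisector through (-0.5000, -1.5000)


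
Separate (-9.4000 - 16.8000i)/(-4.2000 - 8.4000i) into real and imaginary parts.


Multiply by conjugate: (-9.4000 - 16.8000i)(-4.2000 + 8.4000i) / ((-4.2)^2 + (-8.4)^2)
Numerator real = -9.4*(-4.2) - (16.8)*(-8.4) = 180.6
Numerator imag = -16.8*(-4.2) - (-9.4)*(-8.4) = -8.4
Denominator = 88.2
Re(z) = 180.6/88.2 = 2.0476
Im(z) = -8.4/88.2 = -0.0952

Re(z) = 2.0476, Im(z) = -0.0952


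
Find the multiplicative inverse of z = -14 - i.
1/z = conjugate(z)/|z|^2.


|z|^2 = 196+1 = 197
1/z = (-14 + 1i)/197

1/z = -0.0711 + 0.0051i


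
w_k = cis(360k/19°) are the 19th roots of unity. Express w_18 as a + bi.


Angle = 360*18/19 = 341.0526°
a = cos(341.0526°) = 0.9458
b = sin(341.0526°) = -0.3247

0.9458 - 0.3247i


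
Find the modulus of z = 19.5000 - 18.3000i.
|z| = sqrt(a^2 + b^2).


|z| = sqrt(19.5^2 + (-18.3)^2) = sqrt(380.25 + 334.89) = sqrt(715.14) = 26.7421

|z| = 26.7421


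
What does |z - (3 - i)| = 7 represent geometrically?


|z - z0| = r is a circle with center z0 and radius r.
Center = (3, -1), radius = 7

Circle with center (3, -1) and radius 7


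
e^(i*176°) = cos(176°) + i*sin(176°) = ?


cos(176°) = -0.9976
sin(176°) = 0.0698

e^(i*176°) = -0.9976 + 0.0698i


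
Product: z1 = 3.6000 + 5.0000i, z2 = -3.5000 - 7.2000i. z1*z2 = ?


Real = 3.6*(-3.5) - 5*(-7.2) = -12.6 - (-36) = 23.4
Imag = 3.6*(-7.2) - (3.5)*5 = -25.92 - (17.5) = -43.42

23.4000 - 43.4200i


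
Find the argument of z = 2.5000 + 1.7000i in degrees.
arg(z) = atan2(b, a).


Re = 2.5, Im = 1.7
arg = atan2(1.7, 2.5) = 34.2157 degrees

arg(z) = 34.2157 degrees


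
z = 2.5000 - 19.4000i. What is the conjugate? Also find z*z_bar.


z_bar = 2.5000 + 19.4000i
z*z_bar = 2.5^2 + (-19.4)^2 = 6.25 + 376.36 = 382.61

z_bar = 2.5000 + 19.4000i, z*z_bar = 382.61


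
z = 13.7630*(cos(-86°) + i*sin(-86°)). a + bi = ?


a = 13.7630*cos(-86°) = 13.7630*0.06976 = 0.9601
b = 13.7630*sin(-86°) = 13.7630*(-0.997564) = -13.7295

0.9601 - 13.7295i


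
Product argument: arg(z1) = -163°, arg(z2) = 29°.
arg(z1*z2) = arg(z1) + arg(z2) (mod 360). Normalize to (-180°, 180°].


arg(z1*z2) = -163° + 29° = -134°
Normalized to (-180°, 180°]: -134°

-134°


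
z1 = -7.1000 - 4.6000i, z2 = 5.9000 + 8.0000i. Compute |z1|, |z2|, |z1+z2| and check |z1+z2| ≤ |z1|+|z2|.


|z1| = sqrt((-7.1)^2 + (-4.6)^2) = sqrt(71.57) = 8.4599
|z2| = sqrt(5.9^2 + 8^2) = sqrt(98.81) = 9.9403
z1+z2 = -1.2000 + 3.4000i
|z1+z2| = sqrt(13) = 3.6056
|z1|+|z2| = 8.4599 + 9.9403 = 18.4002

|z1+z2| = 3.6056 ≤ |z1|+|z2| = 18.4002 (verified)


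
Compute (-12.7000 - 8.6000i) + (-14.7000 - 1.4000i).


Real: -12.7 - 14.7 = -27.4
Imag: -8.6 - 1.4 = -10

-27.4000 - 10.0000i


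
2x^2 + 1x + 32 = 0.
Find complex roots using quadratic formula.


disc = 1^2 - 4*2*32 = 1 - 256 = -255
sqrt(|disc|) = sqrt(255) = 15.9687
Real part = -1/(2*2) = -0.2500
Imag part = 15.9687/(2*2) = 3.9922

-0.2500 ± 3.9922i


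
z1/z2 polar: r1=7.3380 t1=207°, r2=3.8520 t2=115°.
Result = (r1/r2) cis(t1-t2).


r = 7.3380 / 3.8520 = 1.9050
theta = 207° - 115° = 92° = 92° (mod 360)

1.9050 cis(92°)


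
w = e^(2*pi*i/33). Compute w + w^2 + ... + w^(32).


With w = e^(2*pi*i/33), all 33 of the 33th roots of unity w^0 = 1, w, ..., w^(32) sum to 0: 1 + w + ... + w^(32) = (1 - w^33)/(1 - w) = 0 since w^33 = 1, w ≠ 1.
Removing the root 1: w + w^2 + ... + w^(32) = 0 - 1 = -1

Sum = -1


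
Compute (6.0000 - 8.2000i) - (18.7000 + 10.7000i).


Real: 6 - 18.7 = -12.7
Imag: -8.2 - 10.7 = -18.9

-12.7000 - 18.9000i


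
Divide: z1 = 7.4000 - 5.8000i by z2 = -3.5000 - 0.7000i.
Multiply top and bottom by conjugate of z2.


Conjugate of z2 = -3.5000 + 0.7000i
Numerator: (7.4000 - 5.8000i)(-3.5000 + 0.7000i) = -21.8400 + 25.4800i
Denominator: (-3.5)^2 + (-0.7)^2 = 12.74
Result = (-21.8400 + 25.4800i)/12.74

-1.7143 + 2.0000i


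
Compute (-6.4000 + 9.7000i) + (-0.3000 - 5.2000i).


Real: -6.4 - 0.3 = -6.7
Imag: 9.7 - 5.2 = 4.5

-6.7000 + 4.5000i


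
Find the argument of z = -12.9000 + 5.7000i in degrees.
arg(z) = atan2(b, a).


Re = -12.9, Im = 5.7
arg = atan2(5.7, -12.9) = 156.1613 degrees

arg(z) = 156.1613 degrees


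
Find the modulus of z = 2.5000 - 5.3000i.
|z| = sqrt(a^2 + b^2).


|z| = sqrt(2.5^2 + (-5.3)^2) = sqrt(6.25 + 28.09) = sqrt(34.34) = 5.8600

|z| = 5.8600


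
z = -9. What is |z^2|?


|z| = sqrt(81+0) = sqrt(81) = 9
|z^2| = |z|^2 = 9^2 = 81

|z^2| = 81


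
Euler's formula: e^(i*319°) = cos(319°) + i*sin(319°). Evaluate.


cos(319°) = 0.7547
sin(319°) = -0.6561

e^(i*319°) = 0.7547 - 0.6561i


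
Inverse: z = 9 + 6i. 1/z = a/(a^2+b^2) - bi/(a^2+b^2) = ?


|z|^2 = 81+36 = 117
1/z = (9 - 6i)/117

1/z = 0.0769 - 0.0513i


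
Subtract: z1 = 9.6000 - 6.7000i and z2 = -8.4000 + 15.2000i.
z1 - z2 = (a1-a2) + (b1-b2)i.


Real: 9.6 + 8.4 = 18
Imag: -6.7 - 15.2 = -21.9

18.0000 - 21.9000i


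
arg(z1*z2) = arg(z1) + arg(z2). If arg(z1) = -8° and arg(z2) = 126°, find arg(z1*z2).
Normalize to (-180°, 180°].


arg(z1*z2) = -8° + 126° = 118°
Normalized to (-180°, 180°]: 118°

118°


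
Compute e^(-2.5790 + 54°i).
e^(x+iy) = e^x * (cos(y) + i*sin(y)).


e^-2.5790 = 0.07585
cos(54°) = 0.5878
sin(54°) = 0.809
Real = 0.07585*0.5878 = 0.0446
Imag = 0.07585*0.809 = 0.0614

0.0446 + 0.0614i


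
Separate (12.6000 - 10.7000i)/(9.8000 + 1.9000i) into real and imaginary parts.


Multiply by conjugate: (12.6000 - 10.7000i)(9.8000 - 1.9000i) / (9.8^2 + 1.9^2)
Numerator real = 12.6*9.8 - (10.7)*1.9 = 103.15
Numerator imag = -10.7*9.8 - 12.6*1.9 = -128.8
Denominator = 99.65
Re(z) = 103.15/99.65 = 1.0351
Im(z) = -128.8/99.65 = -1.2925

Re(z) = 1.0351, Im(z) = -1.2925


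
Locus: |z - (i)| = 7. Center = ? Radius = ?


|z - z0| = r is a circle with center z0 and radius r.
Center = (0, 1), radius = 7

Circle with center (0, 1) and radius 7


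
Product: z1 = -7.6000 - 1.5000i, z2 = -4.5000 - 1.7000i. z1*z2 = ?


Real = -7.6*(-4.5) - (-1.5)*(-1.7) = 34.2 - 2.55 = 31.65
Imag = -7.6*(-1.7) - (4.5)*(-1.5) = 12.92 + 6.75 = 19.67

31.6500 + 19.6700i


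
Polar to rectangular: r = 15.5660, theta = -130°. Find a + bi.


a = 15.5660*cos(-130°) = 15.5660*(-0.642788) = -10.0056
b = 15.5660*sin(-130°) = 15.5660*(-0.76604) = -11.9242

-10.0056 - 11.9242i


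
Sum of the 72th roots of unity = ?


The sum of all 72th roots of unity is 0.
Geometric series: (1 - w^72)/(1 - w) = (1-1)/(1-w) = 0 since w^72 = 1, w ≠ 1.
Alternatively: coefficient of z^71 in z^72 - 1 is 0.

0


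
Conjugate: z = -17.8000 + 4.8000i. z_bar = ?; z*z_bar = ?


z_bar = -17.8000 - 4.8000i
z*z_bar = (-17.8)^2 + 4.8^2 = 316.84 + 23.04 = 339.88

z_bar = -17.8000 - 4.8000i, z*z_bar = 339.88


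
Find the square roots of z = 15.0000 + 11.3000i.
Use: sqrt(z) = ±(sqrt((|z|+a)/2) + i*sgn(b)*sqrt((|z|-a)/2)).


|z| = sqrt(225+127.69) = 18.7800
sqrt((|z|+a)/2) = sqrt((18.7800+15)/2) = sqrt(16.8900) = 4.1097
sqrt((|z|-a)/2) = sqrt((18.7800-15)/2) = sqrt(1.8900) = 1.3748

±(4.1097 + 1.3748i) i.e. 4.1097 + 1.3748i and -4.1097 - 1.3748i


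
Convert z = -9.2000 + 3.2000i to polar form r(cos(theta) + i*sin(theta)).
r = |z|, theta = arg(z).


r = sqrt(84.64+10.24) = sqrt(94.88) = 9.7406
theta = atan2(3.2, -9.2) = 160.8210 degrees

r = 9.7406, theta = 160.8210 degrees


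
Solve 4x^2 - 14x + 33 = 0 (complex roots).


disc = (-14)^2 - 4*4*33 = 196 - 528 = -332
sqrt(|disc|) = sqrt(332) = 18.2209
Real part = 14/(2*4) = 1.7500
Imag part = 18.2209/(2*4) = 2.2776

1.7500 ± 2.2776i
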